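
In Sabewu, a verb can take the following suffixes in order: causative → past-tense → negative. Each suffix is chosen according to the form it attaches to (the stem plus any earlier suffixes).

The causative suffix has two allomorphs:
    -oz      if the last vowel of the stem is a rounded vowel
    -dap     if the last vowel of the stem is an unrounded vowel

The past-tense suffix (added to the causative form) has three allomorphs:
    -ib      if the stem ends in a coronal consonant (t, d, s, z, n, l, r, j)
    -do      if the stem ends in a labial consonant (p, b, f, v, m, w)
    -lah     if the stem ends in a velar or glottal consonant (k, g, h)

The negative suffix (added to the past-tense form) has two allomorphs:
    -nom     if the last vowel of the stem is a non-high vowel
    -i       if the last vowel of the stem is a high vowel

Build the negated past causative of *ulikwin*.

*ulikwin* — last vowel /i/ (an unrounded vowel) → -dap → *ulikwindap*.
The final consonant of the causative form *ulikwindap* is /p/, which is labial, so the past-tense suffix is -do, giving *ulikwindapdo*.
The past-tense form *ulikwindapdo*: last vowel = /o/, a non-high vowel → -nom → *ulikwindapdonom*.

ulikwindapdonom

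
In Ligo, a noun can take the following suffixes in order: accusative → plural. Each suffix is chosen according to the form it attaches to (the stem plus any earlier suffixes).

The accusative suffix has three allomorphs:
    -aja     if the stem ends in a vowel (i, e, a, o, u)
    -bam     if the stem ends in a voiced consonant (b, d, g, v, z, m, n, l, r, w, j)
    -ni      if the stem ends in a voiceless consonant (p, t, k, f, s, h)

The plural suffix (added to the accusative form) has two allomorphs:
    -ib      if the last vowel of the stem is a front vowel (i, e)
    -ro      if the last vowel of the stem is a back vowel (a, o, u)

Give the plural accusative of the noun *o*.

*o* — final sound /o/ (a vowel) → -aja → *oaja*.
The last vowel of the accusative form *oaja* is /a/, which is a back vowel, so the plural suffix is -ro, giving *oajaro*.

oajaro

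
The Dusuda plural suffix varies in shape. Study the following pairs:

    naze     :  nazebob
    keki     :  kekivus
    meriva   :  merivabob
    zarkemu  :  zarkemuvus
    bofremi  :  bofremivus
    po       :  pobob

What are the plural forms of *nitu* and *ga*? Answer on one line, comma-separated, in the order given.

nituvus, gabob

The suffix is conditioned by the last vowel: -vus when the last vowel of the stem is a high vowel (*keki*, *zarkemu*, *bofremi*); -bob when the last vowel of the stem is a non-high vowel (*naze*, *meriva*, *po*).
The last vowel of *nitu* is /u/, which is a high vowel, so the suffix is -vus, giving *nituvus*.
*ga*: last vowel = /a/, a non-high vowel → -bob → *gabob*.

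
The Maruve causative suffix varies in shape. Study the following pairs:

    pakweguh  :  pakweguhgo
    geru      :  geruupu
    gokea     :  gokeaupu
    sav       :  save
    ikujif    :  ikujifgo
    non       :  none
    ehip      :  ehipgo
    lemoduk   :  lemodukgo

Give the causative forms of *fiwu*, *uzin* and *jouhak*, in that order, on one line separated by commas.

The alternation tracks the final sound of the stem — -go when the stem ends in a voiceless consonant (*pakweguh*, *ikujif*, *ehip*, *lemoduk*); -e when the stem ends in a voiced consonant (*sav*, *non*); -upu when the stem ends in a vowel (*geru*, *gokea*).
*fiwu* — final sound /u/ (a vowel) → -upu → *fiwuupu*.
*uzin* — final sound /n/ (a voiced consonant) → -e → *uzine*.
*jouhak* — final sound /k/ (a voiceless consonant) → -go → *jouhakgo*.

fiwuupu, uzine, jouhakgo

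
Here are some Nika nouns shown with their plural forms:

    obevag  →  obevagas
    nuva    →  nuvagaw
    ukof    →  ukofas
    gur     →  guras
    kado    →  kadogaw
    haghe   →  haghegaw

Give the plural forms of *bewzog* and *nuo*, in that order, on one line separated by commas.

The pattern is consonant vs. vowel: -as when the stem ends in a consonant (*obevag*, *ukof*, *gur*); -gaw when the stem ends in a vowel (*nuva*, *kado*, *haghe*).
*bewzog*: final sound = /g/, a consonant → -as → *bewzogas*.
Since the final sound of *nuo* is /o/ (a vowel), it takes -gaw, giving *nuogaw*.

bewzogas, nuogaw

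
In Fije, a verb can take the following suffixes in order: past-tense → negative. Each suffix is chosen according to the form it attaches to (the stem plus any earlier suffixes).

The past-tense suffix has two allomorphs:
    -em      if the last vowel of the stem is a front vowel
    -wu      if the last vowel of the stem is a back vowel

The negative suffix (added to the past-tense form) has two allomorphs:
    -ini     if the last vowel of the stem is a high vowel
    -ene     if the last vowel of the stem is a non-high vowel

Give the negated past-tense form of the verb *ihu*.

The last vowel of *ihu* is /u/, which is a back vowel, so the past-tense suffix is -wu, giving *ihuwu*.
The past-tense form *ihuwu*: last vowel = /u/, a high vowel → -ini → *ihuwuini*.

ihuwuini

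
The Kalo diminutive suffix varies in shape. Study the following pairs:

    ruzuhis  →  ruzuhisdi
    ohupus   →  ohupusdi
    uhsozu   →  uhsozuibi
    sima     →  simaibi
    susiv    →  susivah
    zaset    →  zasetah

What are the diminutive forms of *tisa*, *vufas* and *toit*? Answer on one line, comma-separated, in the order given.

The pattern is sibilance of the final sound: -di when the stem ends in a sibilant (*ruzuhis*, *ohupus*); -ah when the stem ends in a non-sibilant consonant (*susiv*, *zaset*); -ibi when the stem ends in a vowel (*uhsozu*, *sima*).
The final sound of *tisa* is /a/, which is a vowel, so the suffix is -ibi, giving *tisaibi*.
The final sound of *vufas* is /s/, which is a sibilant, so the suffix is -di, giving *vufasdi*.
*toit* — final sound /t/ (a non-sibilant consonant) → -ah → *toitah*.

tisaibi, vufasdi, toitah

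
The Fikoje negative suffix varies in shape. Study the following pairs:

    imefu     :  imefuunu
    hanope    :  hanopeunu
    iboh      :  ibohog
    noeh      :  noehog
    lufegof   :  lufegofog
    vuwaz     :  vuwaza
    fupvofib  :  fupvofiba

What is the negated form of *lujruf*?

Looking at the final sound of each stem: -og when the stem ends in a voiceless consonant (*iboh*, *noeh*, *lufegof*); -a when the stem ends in a voiced consonant (*vuwaz*, *fupvofib*); -unu when the stem ends in a vowel (*imefu*, *hanope*).
Since the final sound of *lujruf* is /f/ (a voiceless consonant), it takes -og, giving *lujrufog*.

lujrufog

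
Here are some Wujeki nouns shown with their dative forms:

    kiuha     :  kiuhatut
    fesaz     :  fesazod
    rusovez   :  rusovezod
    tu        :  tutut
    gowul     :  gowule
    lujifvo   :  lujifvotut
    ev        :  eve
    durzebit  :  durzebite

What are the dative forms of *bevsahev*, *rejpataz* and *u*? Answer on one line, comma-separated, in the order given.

bevsaheve, rejpatazod, utut

The pattern is sibilance of the final sound: -od when the stem ends in a sibilant (*fesaz*, *rusovez*); -e when the stem ends in a non-sibilant consonant (*gowul*, *ev*, *durzebit*); -tut when the stem ends in a vowel (*kiuha*, *tu*, *lujifvo*).
*bevsahev*: final sound = /v/, a non-sibilant consonant → -e → *bevsaheve*.
*rejpataz* — final sound /z/ (a sibilant) → -od → *rejpatazod*.
*u*: final sound = /u/, a vowel → -tut → *utut*.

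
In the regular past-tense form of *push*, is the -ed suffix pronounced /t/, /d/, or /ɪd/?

/t/

The stem *push* ends in a voiceless consonant other than /t/.
The -ed suffix is realized as /ɪd/ after /t, d/; as /t/ after other voiceless consonants; and as /d/ after other voiced sounds.
So -ed on *push* is pronounced /t/.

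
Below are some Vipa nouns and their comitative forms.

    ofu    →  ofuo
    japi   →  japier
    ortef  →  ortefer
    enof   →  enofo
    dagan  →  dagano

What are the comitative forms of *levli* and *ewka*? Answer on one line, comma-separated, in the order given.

levlier, ewkao

The suffix is conditioned by the last vowel: -er when the last vowel of the stem is a front vowel (*japi*, *ortef*); -o when the last vowel of the stem is a back vowel (*ofu*, *enof*, *dagan*).
*levli* — last vowel /i/ (a front vowel) → -er → *levlier*.
Since the last vowel of *ewka* is /a/ (a back vowel), it takes -o, giving *ewkao*.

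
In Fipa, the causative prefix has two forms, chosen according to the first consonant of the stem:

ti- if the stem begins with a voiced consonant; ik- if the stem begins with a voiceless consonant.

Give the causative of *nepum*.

Since the first consonant of *nepum* is /n/ (voiced), it takes ti-, giving *tinepum*.

tinepum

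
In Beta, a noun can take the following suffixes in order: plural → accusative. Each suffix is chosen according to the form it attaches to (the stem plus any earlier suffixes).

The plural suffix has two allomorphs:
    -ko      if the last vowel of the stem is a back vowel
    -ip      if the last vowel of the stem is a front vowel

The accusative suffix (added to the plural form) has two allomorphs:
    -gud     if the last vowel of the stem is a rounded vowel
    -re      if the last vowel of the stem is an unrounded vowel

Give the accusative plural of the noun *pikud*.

*pikud*: last vowel = /u/, a back vowel → -ko → *pikudko*.
The plural form *pikudko*: last vowel = /o/, a rounded vowel → -gud → *pikudkogud*.

pikudkogud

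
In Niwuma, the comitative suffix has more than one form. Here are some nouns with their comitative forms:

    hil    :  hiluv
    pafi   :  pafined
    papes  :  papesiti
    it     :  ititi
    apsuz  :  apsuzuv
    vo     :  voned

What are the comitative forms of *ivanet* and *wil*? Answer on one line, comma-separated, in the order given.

ivanetiti, wiluv

The alternation tracks the final sound of the stem — -iti when the stem ends in a voiceless consonant (*papes*, *it*); -uv when the stem ends in a voiced consonant (*hil*, *apsuz*); -ned when the stem ends in a vowel (*pafi*, *vo*).
Since the final sound of *ivanet* is /t/ (a voiceless consonant), it takes -iti, giving *ivanetiti*.
Since the final sound of *wil* is /l/ (a voiced consonant), it takes -uv, giving *wiluv*.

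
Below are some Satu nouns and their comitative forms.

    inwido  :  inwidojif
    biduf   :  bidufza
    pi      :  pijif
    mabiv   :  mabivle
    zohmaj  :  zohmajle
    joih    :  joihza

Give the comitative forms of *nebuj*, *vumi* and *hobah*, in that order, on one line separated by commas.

nebujle, vumijif, hobahza

Looking at the final sound of each stem: -za when the stem ends in a voiceless consonant (*biduf*, *joih*); -le when the stem ends in a voiced consonant (*mabiv*, *zohmaj*); -jif when the stem ends in a vowel (*inwido*, *pi*).
*nebuj* — final sound /j/ (a voiced consonant) → -le → *nebujle*.
*vumi*: final sound = /i/, a vowel → -jif → *vumijif*.
The final sound of *hobah* is /h/, which is a voiceless consonant, so the suffix is -za, giving *hobahza*.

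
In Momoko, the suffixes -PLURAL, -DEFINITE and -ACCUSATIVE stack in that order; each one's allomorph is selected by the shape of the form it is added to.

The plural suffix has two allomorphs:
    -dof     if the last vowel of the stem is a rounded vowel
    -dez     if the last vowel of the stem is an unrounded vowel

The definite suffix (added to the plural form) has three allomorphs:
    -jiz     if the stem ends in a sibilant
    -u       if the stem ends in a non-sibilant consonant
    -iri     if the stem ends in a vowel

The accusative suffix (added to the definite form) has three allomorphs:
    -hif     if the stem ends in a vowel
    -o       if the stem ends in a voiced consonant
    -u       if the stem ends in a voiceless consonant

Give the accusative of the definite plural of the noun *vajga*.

vajgadezjizo

*vajga* — last vowel /a/ (an unrounded vowel) → -dez → *vajgadez*.
Since the final sound of the plural form *vajgadez* is /z/ (a sibilant), it takes -jiz, giving *vajgadezjiz*.
The definite form *vajgadezjiz*: final sound = /z/, a voiced consonant → -o → *vajgadezjizo*.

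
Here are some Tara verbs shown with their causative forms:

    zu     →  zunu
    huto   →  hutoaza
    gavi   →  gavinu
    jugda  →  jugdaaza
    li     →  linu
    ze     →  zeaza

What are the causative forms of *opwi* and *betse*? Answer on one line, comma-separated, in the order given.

The suffix is conditioned by the last vowel: -nu when the last vowel of the stem is a high vowel (*zu*, *gavi*, *li*); -aza when the last vowel of the stem is a non-high vowel (*huto*, *jugda*, *ze*).
*opwi* — last vowel /i/ (a high vowel) → -nu → *opwinu*.
Since the last vowel of *betse* is /e/ (a non-high vowel), it takes -aza, giving *betseaza*.

opwinu, betseaza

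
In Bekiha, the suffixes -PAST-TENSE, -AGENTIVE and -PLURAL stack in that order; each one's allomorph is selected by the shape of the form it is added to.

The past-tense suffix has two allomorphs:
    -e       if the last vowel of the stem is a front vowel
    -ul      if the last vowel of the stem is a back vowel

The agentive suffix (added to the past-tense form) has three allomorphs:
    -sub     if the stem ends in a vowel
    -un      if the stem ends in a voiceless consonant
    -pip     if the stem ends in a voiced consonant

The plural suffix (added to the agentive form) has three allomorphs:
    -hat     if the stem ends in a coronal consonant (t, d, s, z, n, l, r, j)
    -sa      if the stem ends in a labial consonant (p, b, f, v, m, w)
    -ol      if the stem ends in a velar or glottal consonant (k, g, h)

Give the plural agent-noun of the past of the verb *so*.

*so*: last vowel = /o/, a back vowel → -ul → *soul*.
The past-tense form *soul*: final sound = /l/, a voiced consonant → -pip → *soulpip*.
The final consonant of the agentive form *soulpip* is /p/, which is labial, so the plural suffix is -sa, giving *soulpipsa*.

soulpipsa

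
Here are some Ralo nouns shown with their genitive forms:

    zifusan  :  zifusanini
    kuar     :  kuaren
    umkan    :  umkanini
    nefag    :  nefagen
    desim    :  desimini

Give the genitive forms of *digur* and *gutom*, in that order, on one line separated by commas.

Looking at the final consonant of each stem: -ini when the stem ends in a nasal (*zifusan*, *umkan*, *desim*); -en when the stem ends in a non-nasal consonant (*kuar*, *nefag*).
The final consonant of *digur* is /r/, which is non-nasal, so the suffix is -en, giving *diguren*.
*gutom* — final consonant /m/ (a nasal) → -ini → *gutomini*.

diguren, gutomini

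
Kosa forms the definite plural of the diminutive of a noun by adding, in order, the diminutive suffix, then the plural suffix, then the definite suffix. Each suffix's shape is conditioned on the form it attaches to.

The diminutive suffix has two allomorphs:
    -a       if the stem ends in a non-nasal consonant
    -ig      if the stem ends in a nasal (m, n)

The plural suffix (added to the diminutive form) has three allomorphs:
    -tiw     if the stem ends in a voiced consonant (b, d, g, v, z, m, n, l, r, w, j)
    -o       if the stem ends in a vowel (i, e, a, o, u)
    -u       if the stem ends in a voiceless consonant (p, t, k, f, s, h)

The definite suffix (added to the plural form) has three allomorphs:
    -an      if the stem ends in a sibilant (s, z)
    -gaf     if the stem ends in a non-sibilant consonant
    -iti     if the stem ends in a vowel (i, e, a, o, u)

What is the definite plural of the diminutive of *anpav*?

anpavaoiti

The final consonant of *anpav* is /v/, which is non-nasal, so the diminutive suffix is -a, giving *anpava*.
The diminutive form *anpava* — final sound /a/ (a vowel) → -o → *anpavao*.
Since the final sound of the plural form *anpavao* is /o/ (a vowel), it takes -iti, giving *anpavaoiti*.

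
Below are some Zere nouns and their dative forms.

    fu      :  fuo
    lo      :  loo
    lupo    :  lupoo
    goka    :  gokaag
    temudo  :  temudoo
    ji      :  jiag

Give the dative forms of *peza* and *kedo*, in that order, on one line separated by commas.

pezaag, kedoo

The pattern is rounding harmony: -o when the last vowel of the stem is a rounded vowel (*fu*, *lo*, *lupo*, *temudo*); -ag when the last vowel of the stem is an unrounded vowel (*goka*, *ji*).
*peza* — last vowel /a/ (an unrounded vowel) → -ag → *pezaag*.
Since the last vowel of *kedo* is /o/ (a rounded vowel), it takes -o, giving *kedoo*.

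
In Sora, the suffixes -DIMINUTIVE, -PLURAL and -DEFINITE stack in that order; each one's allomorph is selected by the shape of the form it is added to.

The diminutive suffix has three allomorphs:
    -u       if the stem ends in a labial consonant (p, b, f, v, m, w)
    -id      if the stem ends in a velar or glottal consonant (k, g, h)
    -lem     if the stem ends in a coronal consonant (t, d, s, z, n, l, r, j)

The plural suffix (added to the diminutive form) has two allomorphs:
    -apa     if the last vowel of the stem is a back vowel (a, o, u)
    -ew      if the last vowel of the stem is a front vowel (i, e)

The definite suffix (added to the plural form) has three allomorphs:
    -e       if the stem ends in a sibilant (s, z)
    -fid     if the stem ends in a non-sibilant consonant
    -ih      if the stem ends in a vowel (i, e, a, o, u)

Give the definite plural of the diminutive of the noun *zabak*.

zabakidewfid

*zabak*: final consonant = /k/, velar/glottal → -id → *zabakid*.
The diminutive form *zabakid* — last vowel /i/ (a front vowel) → -ew → *zabakidew*.
The final sound of the plural form *zabakidew* is /w/, which is a non-sibilant consonant, so the definite suffix is -fid, giving *zabakidewfid*.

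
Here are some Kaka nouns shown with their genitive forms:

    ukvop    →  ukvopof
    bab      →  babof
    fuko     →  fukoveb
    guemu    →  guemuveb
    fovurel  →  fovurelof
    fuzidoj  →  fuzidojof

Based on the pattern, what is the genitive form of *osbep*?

The suffix is conditioned by the final sound: -of when the stem ends in a consonant (*ukvop*, *bab*, *fovurel*, *fuzidoj*); -veb when the stem ends in a vowel (*fuko*, *guemu*).
*osbep*: final sound = /p/, a consonant → -of → *osbepof*.

osbepof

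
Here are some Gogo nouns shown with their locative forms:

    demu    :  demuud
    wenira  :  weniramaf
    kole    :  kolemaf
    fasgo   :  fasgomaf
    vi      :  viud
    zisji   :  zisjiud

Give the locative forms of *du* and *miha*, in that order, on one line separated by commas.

duud, mihamaf

The pattern is height harmony: -ud when the last vowel of the stem is a high vowel (*demu*, *vi*, *zisji*); -maf when the last vowel of the stem is a non-high vowel (*wenira*, *kole*, *fasgo*).
*du*: last vowel = /u/, a high vowel → -ud → *duud*.
*miha*: last vowel = /a/, a non-high vowel → -maf → *mihamaf*.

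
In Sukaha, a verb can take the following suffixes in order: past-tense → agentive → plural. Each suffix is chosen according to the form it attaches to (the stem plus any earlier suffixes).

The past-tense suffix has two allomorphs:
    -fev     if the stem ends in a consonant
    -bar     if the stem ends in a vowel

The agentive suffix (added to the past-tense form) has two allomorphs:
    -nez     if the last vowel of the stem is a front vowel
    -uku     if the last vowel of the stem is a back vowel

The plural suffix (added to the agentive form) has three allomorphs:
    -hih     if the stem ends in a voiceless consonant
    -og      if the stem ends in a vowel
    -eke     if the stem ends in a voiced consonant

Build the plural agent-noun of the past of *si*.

sibarukuog

*si* — final sound /i/ (a vowel) → -bar → *sibar*.
The last vowel of the past-tense form *sibar* is /a/, which is a back vowel, so the agentive suffix is -uku, giving *sibaruku*.
Since the final sound of the agentive form *sibaruku* is /u/ (a vowel), it takes -og, giving *sibarukuog*.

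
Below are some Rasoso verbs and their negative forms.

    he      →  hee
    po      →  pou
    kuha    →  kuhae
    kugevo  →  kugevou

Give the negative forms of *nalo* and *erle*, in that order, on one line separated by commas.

The pattern is rounding harmony: -u when the last vowel of the stem is a rounded vowel (*po*, *kugevo*); -e when the last vowel of the stem is an unrounded vowel (*he*, *kuha*).
*nalo* — last vowel /o/ (a rounded vowel) → -u → *nalou*.
The last vowel of *erle* is /e/, which is an unrounded vowel, so the suffix is -e, giving *erlee*.

nalou, erlee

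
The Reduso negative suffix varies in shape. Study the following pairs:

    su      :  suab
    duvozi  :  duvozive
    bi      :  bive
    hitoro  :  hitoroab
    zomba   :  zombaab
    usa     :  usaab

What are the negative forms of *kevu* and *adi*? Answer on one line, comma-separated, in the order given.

kevuab, adive

The suffix is conditioned by the last vowel: -ve when the last vowel of the stem is a front vowel (*duvozi*, *bi*); -ab when the last vowel of the stem is a back vowel (*su*, *hitoro*, *zomba*, *usa*).
Since the last vowel of *kevu* is /u/ (a back vowel), it takes -ab, giving *kevuab*.
*adi*: last vowel = /i/, a front vowel → -ve → *adive*.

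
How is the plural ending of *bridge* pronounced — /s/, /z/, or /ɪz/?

/ɪz/

The stem *bridge* ends in a sibilant (/s, z, ʃ, ʒ, tʃ, dʒ/).
The plural suffix surfaces as /ɪz/ after sibilants, /s/ after other voiceless consonants, and /z/ after other voiced sounds.
So the plural -s on *bridge* is pronounced /ɪz/.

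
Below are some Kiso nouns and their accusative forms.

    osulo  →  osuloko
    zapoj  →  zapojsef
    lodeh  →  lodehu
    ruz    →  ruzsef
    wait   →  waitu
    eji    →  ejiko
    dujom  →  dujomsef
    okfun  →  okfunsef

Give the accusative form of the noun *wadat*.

wadatu

The suffix is conditioned by the final sound: -u when the stem ends in a voiceless consonant (*lodeh*, *wait*); -sef when the stem ends in a voiced consonant (*zapoj*, *ruz*, *dujom*, *okfun*); -ko when the stem ends in a vowel (*osulo*, *eji*).
Since the final sound of *wadat* is /t/ (a voiceless consonant), it takes -u, giving *wadatu*.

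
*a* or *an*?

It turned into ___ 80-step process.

The indefinite article is chosen by the initial *sound* of the following word, not its spelling.
The number *80* is spoken "eighty", beginning with /ˈeɪti/ — a vowel sound.
So the article is *an*: It turned into an 80-step process.

an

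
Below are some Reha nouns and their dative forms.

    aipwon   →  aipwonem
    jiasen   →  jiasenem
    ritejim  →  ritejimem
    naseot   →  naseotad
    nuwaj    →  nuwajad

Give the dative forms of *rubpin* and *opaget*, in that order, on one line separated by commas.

The pattern is nasality of the final consonant: -em when the stem ends in a nasal (*aipwon*, *jiasen*, *ritejim*); -ad when the stem ends in a non-nasal consonant (*naseot*, *nuwaj*).
The final consonant of *rubpin* is /n/, which is a nasal, so the suffix is -em, giving *rubpinem*.
The final consonant of *opaget* is /t/, which is non-nasal, so the suffix is -ad, giving *opagetad*.

rubpinem, opagetad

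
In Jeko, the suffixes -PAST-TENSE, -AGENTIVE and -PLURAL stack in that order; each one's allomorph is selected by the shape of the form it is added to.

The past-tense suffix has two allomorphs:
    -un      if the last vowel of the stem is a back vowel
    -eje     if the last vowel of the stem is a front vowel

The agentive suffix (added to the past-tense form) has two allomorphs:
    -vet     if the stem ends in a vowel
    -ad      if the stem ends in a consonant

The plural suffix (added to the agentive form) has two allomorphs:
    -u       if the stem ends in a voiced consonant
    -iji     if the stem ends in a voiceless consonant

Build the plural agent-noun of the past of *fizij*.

fizijejevetiji

*fizij* — last vowel /i/ (a front vowel) → -eje → *fizijeje*.
Since the final sound of the past-tense form *fizijeje* is /e/ (a vowel), it takes -vet, giving *fizijejevet*.
Since the final consonant of the agentive form *fizijejevet* is /t/ (voiceless), it takes -iji, giving *fizijejevetiji*.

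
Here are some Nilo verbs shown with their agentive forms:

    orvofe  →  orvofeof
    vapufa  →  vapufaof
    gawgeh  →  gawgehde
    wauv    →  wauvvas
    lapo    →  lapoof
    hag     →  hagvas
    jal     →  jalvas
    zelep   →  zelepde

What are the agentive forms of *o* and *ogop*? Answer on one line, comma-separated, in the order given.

The alternation tracks the final sound of the stem — -de when the stem ends in a voiceless consonant (*gawgeh*, *zelep*); -vas when the stem ends in a voiced consonant (*wauv*, *hag*, *jal*); -of when the stem ends in a vowel (*orvofe*, *vapufa*, *lapo*).
Since the final sound of *o* is /o/ (a vowel), it takes -of, giving *oof*.
*ogop*: final sound = /p/, a voiceless consonant → -de → *ogopde*.

oof, ogopde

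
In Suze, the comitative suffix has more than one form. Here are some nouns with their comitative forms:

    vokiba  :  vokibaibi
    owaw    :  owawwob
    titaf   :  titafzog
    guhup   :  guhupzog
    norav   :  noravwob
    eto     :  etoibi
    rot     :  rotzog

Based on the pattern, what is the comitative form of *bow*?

bowwob

The pattern is voicing of the final sound: -zog when the stem ends in a voiceless consonant (*titaf*, *guhup*, *rot*); -wob when the stem ends in a voiced consonant (*owaw*, *norav*); -ibi when the stem ends in a vowel (*vokiba*, *eto*).
*bow* — final sound /w/ (a voiced consonant) → -wob → *bowwob*.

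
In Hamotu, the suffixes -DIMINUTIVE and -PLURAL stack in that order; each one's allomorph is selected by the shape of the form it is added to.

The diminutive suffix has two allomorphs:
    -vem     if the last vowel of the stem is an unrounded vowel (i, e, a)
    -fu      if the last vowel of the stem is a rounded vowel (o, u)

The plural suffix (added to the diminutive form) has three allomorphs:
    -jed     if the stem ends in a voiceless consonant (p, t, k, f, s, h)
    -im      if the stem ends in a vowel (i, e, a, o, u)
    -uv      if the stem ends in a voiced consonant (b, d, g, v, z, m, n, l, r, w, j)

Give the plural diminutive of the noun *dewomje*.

*dewomje*: last vowel = /e/, an unrounded vowel → -vem → *dewomjevem*.
The final sound of the diminutive form *dewomjevem* is /m/, which is a voiced consonant, so the plural suffix is -uv, giving *dewomjevemuv*.

dewomjevemuv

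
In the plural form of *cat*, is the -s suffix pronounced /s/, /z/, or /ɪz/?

The stem *cat* ends in a voiceless non-sibilant consonant.
The plural suffix surfaces as /ɪz/ after sibilants, /s/ after other voiceless consonants, and /z/ after other voiced sounds.
So the plural -s on *cat* is pronounced /s/.

/s/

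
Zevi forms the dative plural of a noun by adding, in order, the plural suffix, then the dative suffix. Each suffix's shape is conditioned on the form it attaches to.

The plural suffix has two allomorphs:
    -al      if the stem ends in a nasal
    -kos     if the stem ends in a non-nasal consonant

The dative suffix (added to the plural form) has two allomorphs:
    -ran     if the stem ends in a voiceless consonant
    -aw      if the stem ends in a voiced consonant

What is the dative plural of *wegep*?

Since the final consonant of *wegep* is /p/ (non-nasal), it takes -kos, giving *wegepkos*.
The final consonant of the plural form *wegepkos* is /s/, which is voiceless, so the dative suffix is -ran, giving *wegepkosran*.

wegepkosran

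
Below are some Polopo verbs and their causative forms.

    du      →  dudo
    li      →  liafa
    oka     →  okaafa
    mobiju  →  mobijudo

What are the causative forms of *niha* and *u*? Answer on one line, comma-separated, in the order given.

The alternation tracks the last vowel of the stem — -do when the last vowel of the stem is a rounded vowel (*du*, *mobiju*); -afa when the last vowel of the stem is an unrounded vowel (*li*, *oka*).
The last vowel of *niha* is /a/, which is an unrounded vowel, so the suffix is -afa, giving *nihaafa*.
Since the last vowel of *u* is /u/ (a rounded vowel), it takes -do, giving *udo*.

nihaafa, udo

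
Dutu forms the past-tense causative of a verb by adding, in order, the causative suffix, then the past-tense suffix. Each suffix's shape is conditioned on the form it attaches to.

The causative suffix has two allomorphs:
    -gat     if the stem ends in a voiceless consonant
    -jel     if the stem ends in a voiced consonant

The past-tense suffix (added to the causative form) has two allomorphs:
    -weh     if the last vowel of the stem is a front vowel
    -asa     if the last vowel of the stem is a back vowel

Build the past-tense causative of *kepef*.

The final consonant of *kepef* is /f/, which is voiceless, so the causative suffix is -gat, giving *kepefgat*.
The last vowel of the causative form *kepefgat* is /a/, which is a back vowel, so the past-tense suffix is -asa, giving *kepefgatasa*.

kepefgatasa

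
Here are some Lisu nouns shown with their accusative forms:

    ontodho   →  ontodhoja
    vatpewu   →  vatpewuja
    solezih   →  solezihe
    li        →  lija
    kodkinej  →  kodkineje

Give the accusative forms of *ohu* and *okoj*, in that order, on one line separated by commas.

The pattern is consonant vs. vowel: -e when the stem ends in a consonant (*solezih*, *kodkinej*); -ja when the stem ends in a vowel (*ontodho*, *vatpewu*, *li*).
*ohu*: final sound = /u/, a vowel → -ja → *ohuja*.
Since the final sound of *okoj* is /j/ (a consonant), it takes -e, giving *okoje*.

ohuja, okoje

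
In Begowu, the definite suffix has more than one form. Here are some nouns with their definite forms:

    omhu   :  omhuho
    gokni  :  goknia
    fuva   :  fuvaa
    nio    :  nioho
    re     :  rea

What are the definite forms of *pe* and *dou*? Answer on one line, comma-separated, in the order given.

The pattern is rounding harmony: -ho when the last vowel of the stem is a rounded vowel (*omhu*, *nio*); -a when the last vowel of the stem is an unrounded vowel (*gokni*, *fuva*, *re*).
The last vowel of *pe* is /e/, which is an unrounded vowel, so the suffix is -a, giving *pea*.
The last vowel of *dou* is /u/, which is a rounded vowel, so the suffix is -ho, giving *douho*.

pea, douho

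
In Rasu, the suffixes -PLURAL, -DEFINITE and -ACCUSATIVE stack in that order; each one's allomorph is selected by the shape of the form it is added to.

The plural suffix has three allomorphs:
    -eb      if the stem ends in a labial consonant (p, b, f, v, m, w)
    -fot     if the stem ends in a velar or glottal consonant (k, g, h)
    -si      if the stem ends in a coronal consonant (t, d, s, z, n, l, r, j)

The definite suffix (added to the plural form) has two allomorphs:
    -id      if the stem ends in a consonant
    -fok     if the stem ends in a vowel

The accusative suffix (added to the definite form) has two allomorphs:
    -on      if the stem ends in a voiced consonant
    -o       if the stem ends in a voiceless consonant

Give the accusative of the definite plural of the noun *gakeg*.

*gakeg* — final consonant /g/ (velar/glottal) → -fot → *gakegfot*.
The final sound of the plural form *gakegfot* is /t/, which is a consonant, so the definite suffix is -id, giving *gakegfotid*.
Since the final consonant of the definite form *gakegfotid* is /d/ (voiced), it takes -on, giving *gakegfotidon*.

gakegfotidon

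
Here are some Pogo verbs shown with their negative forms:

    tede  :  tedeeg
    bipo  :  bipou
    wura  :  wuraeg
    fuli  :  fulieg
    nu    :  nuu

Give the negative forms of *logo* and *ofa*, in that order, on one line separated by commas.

Looking at the last vowel of each stem: -u when the last vowel of the stem is a rounded vowel (*bipo*, *nu*); -eg when the last vowel of the stem is an unrounded vowel (*tede*, *wura*, *fuli*).
The last vowel of *logo* is /o/, which is a rounded vowel, so the suffix is -u, giving *logou*.
The last vowel of *ofa* is /a/, which is an unrounded vowel, so the suffix is -eg, giving *ofaeg*.

logou, ofaeg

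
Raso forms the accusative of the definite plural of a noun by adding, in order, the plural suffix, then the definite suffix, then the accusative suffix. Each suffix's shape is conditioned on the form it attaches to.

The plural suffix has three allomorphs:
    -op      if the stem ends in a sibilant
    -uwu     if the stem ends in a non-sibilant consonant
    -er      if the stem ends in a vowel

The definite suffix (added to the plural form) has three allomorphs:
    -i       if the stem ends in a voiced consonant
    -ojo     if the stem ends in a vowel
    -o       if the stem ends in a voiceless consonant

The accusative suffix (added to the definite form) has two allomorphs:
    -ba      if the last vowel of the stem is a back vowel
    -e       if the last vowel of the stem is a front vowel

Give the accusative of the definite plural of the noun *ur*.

uruwuojoba

Since the final sound of *ur* is /r/ (a non-sibilant consonant), it takes -uwu, giving *uruwu*.
The final sound of the plural form *uruwu* is /u/, which is a vowel, so the definite suffix is -ojo, giving *uruwuojo*.
The last vowel of the definite form *uruwuojo* is /o/, which is a back vowel, so the accusative suffix is -ba, giving *uruwuojoba*.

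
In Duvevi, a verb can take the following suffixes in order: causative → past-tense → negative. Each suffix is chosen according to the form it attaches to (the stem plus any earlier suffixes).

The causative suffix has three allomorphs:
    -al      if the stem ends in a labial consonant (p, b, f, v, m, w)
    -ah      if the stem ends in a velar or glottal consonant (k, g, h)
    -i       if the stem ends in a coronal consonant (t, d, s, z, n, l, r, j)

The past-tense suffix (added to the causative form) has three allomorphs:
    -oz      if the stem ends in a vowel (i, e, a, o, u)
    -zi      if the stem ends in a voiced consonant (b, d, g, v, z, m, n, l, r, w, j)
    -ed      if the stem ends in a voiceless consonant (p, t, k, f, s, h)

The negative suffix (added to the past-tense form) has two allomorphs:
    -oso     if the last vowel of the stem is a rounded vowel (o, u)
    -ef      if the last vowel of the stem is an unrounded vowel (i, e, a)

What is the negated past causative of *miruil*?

miruiliozoso

*miruil*: final consonant = /l/, coronal → -i → *miruili*.
Since the final sound of the causative form *miruili* is /i/ (a vowel), it takes -oz, giving *miruilioz*.
The past-tense form *miruilioz* — last vowel /o/ (a rounded vowel) → -oso → *miruiliozoso*.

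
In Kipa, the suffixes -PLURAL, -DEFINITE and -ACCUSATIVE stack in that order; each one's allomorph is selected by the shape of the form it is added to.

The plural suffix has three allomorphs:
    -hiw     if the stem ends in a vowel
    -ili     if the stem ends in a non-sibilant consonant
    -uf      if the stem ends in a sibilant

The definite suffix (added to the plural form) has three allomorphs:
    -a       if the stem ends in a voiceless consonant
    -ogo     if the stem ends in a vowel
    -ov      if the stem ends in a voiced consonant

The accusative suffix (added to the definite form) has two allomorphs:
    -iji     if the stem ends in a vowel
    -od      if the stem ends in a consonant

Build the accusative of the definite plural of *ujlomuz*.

*ujlomuz*: final sound = /z/, a sibilant → -uf → *ujlomuzuf*.
Since the final sound of the plural form *ujlomuzuf* is /f/ (a voiceless consonant), it takes -a, giving *ujlomuzufa*.
Since the final sound of the definite form *ujlomuzufa* is /a/ (a vowel), it takes -iji, giving *ujlomuzufaiji*.

ujlomuzufaiji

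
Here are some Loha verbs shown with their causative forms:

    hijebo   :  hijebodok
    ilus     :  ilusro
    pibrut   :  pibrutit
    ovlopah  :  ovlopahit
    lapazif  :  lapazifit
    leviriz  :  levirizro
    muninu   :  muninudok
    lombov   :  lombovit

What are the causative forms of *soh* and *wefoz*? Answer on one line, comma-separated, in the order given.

Looking at the final sound of each stem: -ro when the stem ends in a sibilant (*ilus*, *leviriz*); -it when the stem ends in a non-sibilant consonant (*pibrut*, *ovlopah*, *lapazif*, *lombov*); -dok when the stem ends in a vowel (*hijebo*, *muninu*).
*soh* — final sound /h/ (a non-sibilant consonant) → -it → *sohit*.
The final sound of *wefoz* is /z/, which is a sibilant, so the suffix is -ro, giving *wefozro*.

sohit, wefozro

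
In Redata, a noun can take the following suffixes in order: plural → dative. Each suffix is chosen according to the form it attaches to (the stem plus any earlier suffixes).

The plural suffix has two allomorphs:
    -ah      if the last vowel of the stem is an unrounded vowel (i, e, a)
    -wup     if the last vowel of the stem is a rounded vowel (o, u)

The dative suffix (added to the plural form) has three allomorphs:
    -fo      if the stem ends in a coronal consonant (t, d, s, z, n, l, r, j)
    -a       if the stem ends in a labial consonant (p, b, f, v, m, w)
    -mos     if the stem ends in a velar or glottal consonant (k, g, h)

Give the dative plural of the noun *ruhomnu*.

*ruhomnu* — last vowel /u/ (a rounded vowel) → -wup → *ruhomnuwup*.
Since the final consonant of the plural form *ruhomnuwup* is /p/ (labial), it takes -a, giving *ruhomnuwupa*.

ruhomnuwupa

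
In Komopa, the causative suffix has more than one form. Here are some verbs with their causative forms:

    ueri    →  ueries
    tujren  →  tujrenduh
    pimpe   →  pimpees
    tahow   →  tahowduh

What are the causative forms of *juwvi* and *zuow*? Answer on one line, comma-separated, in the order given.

Looking at the final sound of each stem: -duh when the stem ends in a consonant (*tujren*, *tahow*); -es when the stem ends in a vowel (*ueri*, *pimpe*).
*juwvi* — final sound /i/ (a vowel) → -es → *juwvies*.
Since the final sound of *zuow* is /w/ (a consonant), it takes -duh, giving *zuowduh*.

juwvies, zuowduh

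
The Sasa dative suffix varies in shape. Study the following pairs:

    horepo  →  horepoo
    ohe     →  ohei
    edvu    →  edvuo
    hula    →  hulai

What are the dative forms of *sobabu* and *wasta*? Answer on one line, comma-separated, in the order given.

Looking at the last vowel of each stem: -o when the last vowel of the stem is a rounded vowel (*horepo*, *edvu*); -i when the last vowel of the stem is an unrounded vowel (*ohe*, *hula*).
*sobabu*: last vowel = /u/, a rounded vowel → -o → *sobabuo*.
*wasta* — last vowel /a/ (an unrounded vowel) → -i → *wastai*.

sobabuo, wastai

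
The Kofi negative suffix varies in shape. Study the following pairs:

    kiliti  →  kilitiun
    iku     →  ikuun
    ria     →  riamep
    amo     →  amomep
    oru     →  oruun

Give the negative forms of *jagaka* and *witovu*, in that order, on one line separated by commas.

Looking at the last vowel of each stem: -un when the last vowel of the stem is a high vowel (*kiliti*, *iku*, *oru*); -mep when the last vowel of the stem is a non-high vowel (*ria*, *amo*).
Since the last vowel of *jagaka* is /a/ (a non-high vowel), it takes -mep, giving *jagakamep*.
*witovu* — last vowel /u/ (a high vowel) → -un → *witovuun*.

jagakamep, witovuun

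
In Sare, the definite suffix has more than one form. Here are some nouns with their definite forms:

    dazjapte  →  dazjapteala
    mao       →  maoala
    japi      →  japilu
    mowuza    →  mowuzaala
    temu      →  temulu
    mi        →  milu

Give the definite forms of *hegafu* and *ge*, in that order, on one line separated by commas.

Looking at the last vowel of each stem: -lu when the last vowel of the stem is a high vowel (*japi*, *temu*, *mi*); -ala when the last vowel of the stem is a non-high vowel (*dazjapte*, *mao*, *mowuza*).
*hegafu* — last vowel /u/ (a high vowel) → -lu → *hegafulu*.
*ge* — last vowel /e/ (a non-high vowel) → -ala → *geala*.

hegafulu, geala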